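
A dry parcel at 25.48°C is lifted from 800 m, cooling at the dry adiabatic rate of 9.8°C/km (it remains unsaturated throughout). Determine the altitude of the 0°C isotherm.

3400 m

Height above start = (25.48 − 0) / 9.8 = 2.6 km
Altitude = 800 m + 2600 m = 3400 m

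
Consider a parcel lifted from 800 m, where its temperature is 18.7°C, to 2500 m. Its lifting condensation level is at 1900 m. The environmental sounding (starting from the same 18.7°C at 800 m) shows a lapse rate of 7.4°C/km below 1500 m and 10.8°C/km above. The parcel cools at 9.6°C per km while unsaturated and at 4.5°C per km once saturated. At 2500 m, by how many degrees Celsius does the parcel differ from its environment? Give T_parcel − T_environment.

Parcel:
  From 800 m to 1900 m (dry): cools by 9.6 × 1.1 = 10.56°C, giving 8.14°C.
  From 1900 m to 2500 m (saturated): cools by 4.5 × 0.6 = 2.7°C, giving 5.44°C.
Environment:
  From 800 m to 1500 m (environment, lower layer): cools by 7.4 × 0.7 = 5.18°C, giving 13.52°C.
  From 1500 m to 2500 m (environment, upper layer): cools by 10.8 × 1 = 10.8°C, giving 2.72°C.
T_parcel − T_env = 5.44 − 2.72 = +2.72°C

+2.72°C (parcel warmer than environment)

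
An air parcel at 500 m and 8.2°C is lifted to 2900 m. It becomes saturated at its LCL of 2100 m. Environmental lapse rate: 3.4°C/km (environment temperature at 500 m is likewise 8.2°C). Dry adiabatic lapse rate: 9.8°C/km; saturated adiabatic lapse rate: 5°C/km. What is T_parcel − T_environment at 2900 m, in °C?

Parcel:
  Dry to 2100 m: -9.8 × 1.6 km = -15.68°C, so T = -7.48°C.
  Saturated to 2900 m: -5 × 0.8 km = -4°C, so T = -11.48°C.
Environment:
  Environment to 2900 m: -3.4 × 2.4 km = -8.16°C, so T = 0.04°C.
T_parcel − T_env = -11.48 − 0.04 = -11.52°C

-11.52°C (parcel cooler than environment)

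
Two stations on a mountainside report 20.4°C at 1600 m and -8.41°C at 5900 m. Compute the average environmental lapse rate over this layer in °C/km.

Γ = −ΔT/Δz = (20.4 − (-8.41)) / (5900 − 1600) m
  = 28.81°C / 4.3 km = 6.7°C/km

6.7°C/km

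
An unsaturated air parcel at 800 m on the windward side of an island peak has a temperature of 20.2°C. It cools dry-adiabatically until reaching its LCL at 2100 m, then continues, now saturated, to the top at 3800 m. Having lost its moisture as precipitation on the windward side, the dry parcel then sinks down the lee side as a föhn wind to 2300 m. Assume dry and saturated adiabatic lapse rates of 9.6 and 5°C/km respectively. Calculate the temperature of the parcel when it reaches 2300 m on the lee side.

800 → 2100 m (dry, 9.6°C/km): ΔT = -9.6 × 1.3 = -12.48°C → T = 7.72°C
2100 → 3800 m (saturated, 5°C/km): ΔT = -5 × 1.7 = -8.5°C → T = -0.78°C
3800 → 2300 m (dry descent, 9.6°C/km): ΔT = +9.6 × 1.5 = +14.4°C → T = 13.62°C

13.62°C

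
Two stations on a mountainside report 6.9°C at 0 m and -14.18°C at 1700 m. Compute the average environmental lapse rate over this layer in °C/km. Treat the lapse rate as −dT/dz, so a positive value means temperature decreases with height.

12.4°C/km

Γ = −ΔT/Δz = (6.9 − (-14.18)) / (1700 − 0) m
  = 21.08°C / 1.7 km = 12.4°C/km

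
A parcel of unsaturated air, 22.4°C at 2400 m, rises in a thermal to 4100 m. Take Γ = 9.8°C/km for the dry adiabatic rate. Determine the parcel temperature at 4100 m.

5.74°C

2400 → 4100 m (dry adiabatic, 9.8°C/km): ΔT = -9.8 × 1.7 = -16.66°C → T = 5.74°C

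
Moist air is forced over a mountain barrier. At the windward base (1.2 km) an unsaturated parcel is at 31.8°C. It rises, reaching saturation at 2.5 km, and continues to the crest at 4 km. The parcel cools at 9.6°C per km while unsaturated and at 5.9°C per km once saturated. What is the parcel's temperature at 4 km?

10.47°C

Dry to 2500 m: -9.6 × 1.3 km = -12.48°C, so T = 19.32°C.
Saturated to 4000 m: -5.9 × 1.5 km = -8.85°C, so T = 10.47°C.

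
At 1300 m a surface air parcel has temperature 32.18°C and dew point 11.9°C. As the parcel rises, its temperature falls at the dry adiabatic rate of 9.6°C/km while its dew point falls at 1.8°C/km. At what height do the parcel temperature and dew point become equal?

T and T_d converge at 9.6 − 1.8 = 7.8°C per km
Height above start = (32.18 − 11.9) / 7.8 = 2.6 km
LCL altitude = 1300 m + 2600 m = 3900 m

3900 m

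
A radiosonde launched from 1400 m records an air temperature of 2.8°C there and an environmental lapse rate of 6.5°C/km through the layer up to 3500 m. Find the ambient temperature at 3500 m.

-10.85°C

Environmental to 3500 m: -6.5 × 2.1 km = -13.65°C, so T = -10.85°C.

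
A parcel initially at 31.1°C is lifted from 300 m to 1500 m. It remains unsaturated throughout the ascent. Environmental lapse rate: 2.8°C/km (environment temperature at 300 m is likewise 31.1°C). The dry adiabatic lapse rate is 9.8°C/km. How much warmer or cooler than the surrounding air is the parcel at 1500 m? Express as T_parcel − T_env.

-8.4°C (parcel cooler than environment)

Parcel:
  300 → 1500 m (dry, 9.8°C/km): ΔT = -9.8 × 1.2 = -11.76°C → T = 19.34°C
Environment:
  300 → 1500 m (environment, 2.8°C/km): ΔT = -2.8 × 1.2 = -3.36°C → T = 27.74°C
T_parcel − T_env = 19.34 − 27.74 = -8.4°C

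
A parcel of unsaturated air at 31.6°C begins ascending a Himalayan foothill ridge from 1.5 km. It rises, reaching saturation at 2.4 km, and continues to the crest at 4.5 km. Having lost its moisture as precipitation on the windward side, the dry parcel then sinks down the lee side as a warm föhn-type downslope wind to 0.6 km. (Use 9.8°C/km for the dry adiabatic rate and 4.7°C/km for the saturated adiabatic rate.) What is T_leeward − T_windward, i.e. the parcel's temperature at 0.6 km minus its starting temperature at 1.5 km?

Dry to 2400 m: -9.8 × 0.9 km = -8.82°C, so T = 22.78°C.
Saturated to 4500 m: -4.7 × 2.1 km = -9.87°C, so T = 12.91°C.
Dry descent to 600 m: +9.8 × 3.9 km = +38.22°C, so T = 51.13°C.
Net change vs windward start: 51.13 − 31.6 = +19.53°C

+19.53°C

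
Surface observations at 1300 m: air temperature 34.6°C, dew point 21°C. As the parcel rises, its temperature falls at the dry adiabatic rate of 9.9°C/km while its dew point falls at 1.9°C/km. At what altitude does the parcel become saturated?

3000 m

T and T_d converge at 9.9 − 1.9 = 8°C per km
Height above start = (34.6 − 21) / 8 = 1.7 km
LCL altitude = 1300 m + 1700 m = 3000 m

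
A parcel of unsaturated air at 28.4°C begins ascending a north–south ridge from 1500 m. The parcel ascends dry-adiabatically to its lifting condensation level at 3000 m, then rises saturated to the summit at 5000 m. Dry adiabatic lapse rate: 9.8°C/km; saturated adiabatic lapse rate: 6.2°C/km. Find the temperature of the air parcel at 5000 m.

1.3°C

From 1500 m to 3000 m (dry): cools by 9.8 × 1.5 = 14.7°C, giving 13.7°C.
From 3000 m to 5000 m (saturated): cools by 6.2 × 2 = 12.4°C, giving 1.3°C.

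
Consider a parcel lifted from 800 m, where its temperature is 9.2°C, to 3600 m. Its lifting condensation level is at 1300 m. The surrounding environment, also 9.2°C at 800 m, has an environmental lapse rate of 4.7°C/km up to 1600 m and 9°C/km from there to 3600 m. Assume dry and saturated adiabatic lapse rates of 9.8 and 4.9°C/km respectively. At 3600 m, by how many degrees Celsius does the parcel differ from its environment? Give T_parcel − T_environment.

+5.59°C (parcel warmer than environment)

Parcel:
  From 800 m to 1300 m (dry): cools by 9.8 × 0.5 = 4.9°C, giving 4.3°C.
  From 1300 m to 3600 m (saturated): cools by 4.9 × 2.3 = 11.27°C, giving -6.97°C.
Environment:
  From 800 m to 1600 m (environment, lower layer): cools by 4.7 × 0.8 = 3.76°C, giving 5.44°C.
  From 1600 m to 3600 m (environment, upper layer): cools by 9 × 2 = 18°C, giving -12.56°C.
T_parcel − T_env = -6.97 − (-12.56) = +5.59°C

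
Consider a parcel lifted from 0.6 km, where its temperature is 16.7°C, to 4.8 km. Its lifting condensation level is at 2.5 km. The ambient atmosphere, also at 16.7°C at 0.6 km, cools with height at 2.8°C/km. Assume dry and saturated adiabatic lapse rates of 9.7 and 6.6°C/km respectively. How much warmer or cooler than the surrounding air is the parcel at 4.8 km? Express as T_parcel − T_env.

-21.85°C (parcel cooler than environment)

Parcel:
  600 → 2500 m (dry, 9.7°C/km): ΔT = -9.7 × 1.9 = -18.43°C → T = -1.73°C
  2500 → 4800 m (saturated, 6.6°C/km): ΔT = -6.6 × 2.3 = -15.18°C → T = -16.91°C
Environment:
  600 → 4800 m (environment, 2.8°C/km): ΔT = -2.8 × 4.2 = -11.76°C → T = 4.94°C
T_parcel − T_env = -16.91 − 4.94 = -21.85°C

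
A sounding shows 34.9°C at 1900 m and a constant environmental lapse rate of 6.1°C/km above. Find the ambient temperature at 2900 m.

1900 → 2900 m (environmental, 6.1°C/km): ΔT = -6.1 × 1 = -6.1°C → T = 28.8°C

28.8°C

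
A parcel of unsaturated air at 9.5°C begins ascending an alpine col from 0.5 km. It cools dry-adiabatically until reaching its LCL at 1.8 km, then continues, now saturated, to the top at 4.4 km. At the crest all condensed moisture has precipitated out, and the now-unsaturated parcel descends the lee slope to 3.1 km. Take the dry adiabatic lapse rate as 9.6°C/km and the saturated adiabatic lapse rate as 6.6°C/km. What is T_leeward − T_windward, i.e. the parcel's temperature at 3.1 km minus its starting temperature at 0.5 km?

From 500 m to 1800 m (dry): cools by 9.6 × 1.3 = 12.48°C, giving -2.98°C.
From 1800 m to 4400 m (saturated): cools by 6.6 × 2.6 = 17.16°C, giving -20.14°C.
From 4400 m to 3100 m (dry descent): warms by 9.6 × 1.3 = 12.48°C, giving -7.66°C.
Net change vs windward start: -7.66 − 9.5 = -17.16°C

-17.16°C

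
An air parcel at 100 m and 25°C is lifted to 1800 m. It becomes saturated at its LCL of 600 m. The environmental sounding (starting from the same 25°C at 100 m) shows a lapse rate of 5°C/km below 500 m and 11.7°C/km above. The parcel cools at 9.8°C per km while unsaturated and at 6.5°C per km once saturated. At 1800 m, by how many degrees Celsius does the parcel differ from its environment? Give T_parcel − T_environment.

Parcel:
  100 → 600 m (dry, 9.8°C/km): ΔT = -9.8 × 0.5 = -4.9°C → T = 20.1°C
  600 → 1800 m (saturated, 6.5°C/km): ΔT = -6.5 × 1.2 = -7.8°C → T = 12.3°C
Environment:
  100 → 500 m (environment, lower layer, 5°C/km): ΔT = -5 × 0.4 = -2°C → T = 23°C
  500 → 1800 m (environment, upper layer, 11.7°C/km): ΔT = -11.7 × 1.3 = -15.21°C → T = 7.79°C
T_parcel − T_env = 12.3 − 7.79 = +4.51°C

+4.51°C (parcel warmer than environment)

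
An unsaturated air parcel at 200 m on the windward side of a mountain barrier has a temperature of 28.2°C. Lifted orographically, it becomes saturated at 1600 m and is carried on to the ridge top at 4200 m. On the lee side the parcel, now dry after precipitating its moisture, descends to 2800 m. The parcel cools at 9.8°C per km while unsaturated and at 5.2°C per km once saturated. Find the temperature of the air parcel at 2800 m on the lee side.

200 → 1600 m (dry, 9.8°C/km): ΔT = -9.8 × 1.4 = -13.72°C → T = 14.48°C
1600 → 4200 m (saturated, 5.2°C/km): ΔT = -5.2 × 2.6 = -13.52°C → T = 0.96°C
4200 → 2800 m (dry descent, 9.8°C/km): ΔT = +9.8 × 1.4 = +13.72°C → T = 14.68°C

14.68°C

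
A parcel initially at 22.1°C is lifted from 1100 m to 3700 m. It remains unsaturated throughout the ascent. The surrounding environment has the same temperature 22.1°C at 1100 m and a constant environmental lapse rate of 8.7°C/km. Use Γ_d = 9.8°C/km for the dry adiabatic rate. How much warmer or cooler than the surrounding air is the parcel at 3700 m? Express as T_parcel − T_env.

-2.86°C (parcel cooler than environment)

Parcel:
  1100 → 3700 m (dry, 9.8°C/km): ΔT = -9.8 × 2.6 = -25.48°C → T = -3.38°C
Environment:
  1100 → 3700 m (environment, 8.7°C/km): ΔT = -8.7 × 2.6 = -22.62°C → T = -0.52°C
T_parcel − T_env = -3.38 − (-0.52) = -2.86°C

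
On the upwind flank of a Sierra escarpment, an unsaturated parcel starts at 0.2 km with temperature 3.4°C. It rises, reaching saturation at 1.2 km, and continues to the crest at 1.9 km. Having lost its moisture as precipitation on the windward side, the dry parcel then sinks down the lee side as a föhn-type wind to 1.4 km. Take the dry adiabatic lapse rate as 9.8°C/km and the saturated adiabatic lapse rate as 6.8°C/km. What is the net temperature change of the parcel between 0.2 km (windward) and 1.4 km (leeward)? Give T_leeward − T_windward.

From 200 m to 1200 m (dry): cools by 9.8 × 1 = 9.8°C, giving -6.4°C.
From 1200 m to 1900 m (saturated): cools by 6.8 × 0.7 = 4.76°C, giving -11.16°C.
From 1900 m to 1400 m (dry descent): warms by 9.8 × 0.5 = 4.9°C, giving -6.26°C.
Net change vs windward start: -6.26 − 3.4 = -9.66°C

-9.66°C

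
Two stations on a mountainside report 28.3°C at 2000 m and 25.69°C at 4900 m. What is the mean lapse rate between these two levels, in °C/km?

0.9°C/km

Γ = −ΔT/Δz = (28.3 − 25.69) / (4900 − 2000) m
  = 2.61°C / 2.9 km = 0.9°C/km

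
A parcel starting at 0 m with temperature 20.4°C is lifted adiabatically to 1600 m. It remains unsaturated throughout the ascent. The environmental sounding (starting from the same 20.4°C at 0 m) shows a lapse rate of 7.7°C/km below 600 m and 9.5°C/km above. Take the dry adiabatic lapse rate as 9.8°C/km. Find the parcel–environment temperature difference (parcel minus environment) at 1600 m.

Parcel:
  0 → 1600 m (dry, 9.8°C/km): ΔT = -9.8 × 1.6 = -15.68°C → T = 4.72°C
Environment:
  0 → 600 m (environment, lower layer, 7.7°C/km): ΔT = -7.7 × 0.6 = -4.62°C → T = 15.78°C
  600 → 1600 m (environment, upper layer, 9.5°C/km): ΔT = -9.5 × 1 = -9.5°C → T = 6.28°C
T_parcel − T_env = 4.72 − 6.28 = -1.56°C

-1.56°C (parcel cooler than environment)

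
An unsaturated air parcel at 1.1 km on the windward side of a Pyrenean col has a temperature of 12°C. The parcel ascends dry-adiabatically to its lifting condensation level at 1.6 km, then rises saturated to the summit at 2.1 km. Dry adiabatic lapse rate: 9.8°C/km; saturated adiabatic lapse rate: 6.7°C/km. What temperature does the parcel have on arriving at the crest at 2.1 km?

From 1100 m to 1600 m (dry): cools by 9.8 × 0.5 = 4.9°C, giving 7.1°C.
From 1600 m to 2100 m (saturated): cools by 6.7 × 0.5 = 3.35°C, giving 3.75°C.

3.75°C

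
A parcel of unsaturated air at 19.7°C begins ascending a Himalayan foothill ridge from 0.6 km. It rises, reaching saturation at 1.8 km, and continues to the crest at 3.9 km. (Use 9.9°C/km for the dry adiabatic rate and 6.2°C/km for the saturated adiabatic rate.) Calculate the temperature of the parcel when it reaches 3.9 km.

600 → 1800 m (dry, 9.9°C/km): ΔT = -9.9 × 1.2 = -11.88°C → T = 7.82°C
1800 → 3900 m (saturated, 6.2°C/km): ΔT = -6.2 × 2.1 = -13.02°C → T = -5.2°C

-5.2°C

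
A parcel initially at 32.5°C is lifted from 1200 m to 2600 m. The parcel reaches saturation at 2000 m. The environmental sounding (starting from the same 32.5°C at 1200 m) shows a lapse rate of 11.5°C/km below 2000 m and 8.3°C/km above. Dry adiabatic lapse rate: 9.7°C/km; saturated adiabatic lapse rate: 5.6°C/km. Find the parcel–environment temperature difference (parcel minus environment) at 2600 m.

+3.06°C (parcel warmer than environment)

Parcel:
  1200–2000 m, dry: Δz = 0.8 km ⇒ ΔT = -7.76°C; T = 24.74°C
  2000–2600 m, saturated: Δz = 0.6 km ⇒ ΔT = -3.36°C; T = 21.38°C
Environment:
  1200–2000 m, environment, lower layer: Δz = 0.8 km ⇒ ΔT = -9.2°C; T = 23.3°C
  2000–2600 m, environment, upper layer: Δz = 0.6 km ⇒ ΔT = -4.98°C; T = 18.32°C
T_parcel − T_env = 21.38 − 18.32 = +3.06°C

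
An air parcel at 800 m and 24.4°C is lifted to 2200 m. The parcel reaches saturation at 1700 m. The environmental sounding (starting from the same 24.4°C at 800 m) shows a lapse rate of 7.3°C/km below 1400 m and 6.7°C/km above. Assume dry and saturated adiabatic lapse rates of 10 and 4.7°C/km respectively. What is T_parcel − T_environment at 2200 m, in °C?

-1.61°C (parcel cooler than environment)

Parcel:
  Dry to 1700 m: -10 × 0.9 km = -9°C, so T = 15.4°C.
  Saturated to 2200 m: -4.7 × 0.5 km = -2.35°C, so T = 13.05°C.
Environment:
  Environment, lower layer to 1400 m: -7.3 × 0.6 km = -4.38°C, so T = 20.02°C.
  Environment, upper layer to 2200 m: -6.7 × 0.8 km = -5.36°C, so T = 14.66°C.
T_parcel − T_env = 13.05 − 14.66 = -1.61°C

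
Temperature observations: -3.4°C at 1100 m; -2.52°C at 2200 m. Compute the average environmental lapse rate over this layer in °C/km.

Γ = −ΔT/Δz = (-3.4 − (-2.52)) / (2200 − 1100) m
  = -0.88°C / 1.1 km = -0.8°C/km

-0.8°C/km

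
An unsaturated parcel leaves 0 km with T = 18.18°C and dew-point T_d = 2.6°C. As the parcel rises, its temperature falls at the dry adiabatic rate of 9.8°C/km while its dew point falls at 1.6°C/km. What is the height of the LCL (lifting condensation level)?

1.9 km

T and T_d converge at 9.8 − 1.6 = 8.2°C per km
Height above start = (18.18 − 2.6) / 8.2 = 1.9 km
LCL altitude = 0 m + 1900 m = 1900 m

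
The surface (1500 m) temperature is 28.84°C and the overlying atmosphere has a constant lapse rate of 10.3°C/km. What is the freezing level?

4300 m

Height above start = (28.84 − 0) / 10.3 = 2.8 km
Altitude = 1500 m + 2800 m = 4300 m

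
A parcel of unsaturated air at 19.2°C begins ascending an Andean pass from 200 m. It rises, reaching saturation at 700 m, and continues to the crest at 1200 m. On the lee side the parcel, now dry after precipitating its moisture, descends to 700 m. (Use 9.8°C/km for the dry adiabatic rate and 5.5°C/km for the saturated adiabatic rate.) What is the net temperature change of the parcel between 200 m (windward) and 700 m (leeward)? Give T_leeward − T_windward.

200 → 700 m (dry, 9.8°C/km): ΔT = -9.8 × 0.5 = -4.9°C → T = 14.3°C
700 → 1200 m (saturated, 5.5°C/km): ΔT = -5.5 × 0.5 = -2.75°C → T = 11.55°C
1200 → 700 m (dry descent, 9.8°C/km): ΔT = +9.8 × 0.5 = +4.9°C → T = 16.45°C
Net change vs windward start: 16.45 − 19.2 = -2.75°C

-2.75°C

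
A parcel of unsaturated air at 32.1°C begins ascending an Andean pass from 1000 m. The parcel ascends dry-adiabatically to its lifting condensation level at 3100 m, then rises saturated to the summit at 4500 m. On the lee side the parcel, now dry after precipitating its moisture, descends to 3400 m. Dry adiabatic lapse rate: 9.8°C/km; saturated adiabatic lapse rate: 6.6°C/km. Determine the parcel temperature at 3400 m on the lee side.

13.06°C

1000–3100 m, dry: Δz = 2.1 km ⇒ ΔT = -20.58°C; T = 11.52°C
3100–4500 m, saturated: Δz = 1.4 km ⇒ ΔT = -9.24°C; T = 2.28°C
4500–3400 m, dry descent: Δz = 1.1 km ⇒ ΔT = +10.78°C; T = 13.06°C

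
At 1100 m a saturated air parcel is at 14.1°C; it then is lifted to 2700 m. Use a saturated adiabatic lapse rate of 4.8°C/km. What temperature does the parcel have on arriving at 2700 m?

6.42°C

1100 → 2700 m (saturated adiabatic, 4.8°C/km): ΔT = -4.8 × 1.6 = -7.68°C → T = 6.42°C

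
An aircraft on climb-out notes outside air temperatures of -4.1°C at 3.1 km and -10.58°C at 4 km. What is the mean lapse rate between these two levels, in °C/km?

Γ = −ΔT/Δz = (-4.1 − (-10.58)) / (4000 − 3100) m
  = 6.48°C / 0.9 km = 7.2°C/km

7.2°C/km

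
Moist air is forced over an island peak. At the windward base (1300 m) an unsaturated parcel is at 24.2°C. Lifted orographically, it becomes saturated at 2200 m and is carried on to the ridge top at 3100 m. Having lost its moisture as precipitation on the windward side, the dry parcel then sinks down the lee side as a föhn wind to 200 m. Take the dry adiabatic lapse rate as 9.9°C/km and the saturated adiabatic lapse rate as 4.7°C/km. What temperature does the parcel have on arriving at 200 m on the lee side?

1300 → 2200 m (dry, 9.9°C/km): ΔT = -9.9 × 0.9 = -8.91°C → T = 15.29°C
2200 → 3100 m (saturated, 4.7°C/km): ΔT = -4.7 × 0.9 = -4.23°C → T = 11.06°C
3100 → 200 m (dry descent, 9.9°C/km): ΔT = +9.9 × 2.9 = +28.71°C → T = 39.77°C

39.77°C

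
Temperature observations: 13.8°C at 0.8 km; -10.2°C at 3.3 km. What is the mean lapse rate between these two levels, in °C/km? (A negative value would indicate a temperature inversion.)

9.6°C/km

Γ = −ΔT/Δz = (13.8 − (-10.2)) / (3300 − 800) m
  = 24°C / 2.5 km = 9.6°C/km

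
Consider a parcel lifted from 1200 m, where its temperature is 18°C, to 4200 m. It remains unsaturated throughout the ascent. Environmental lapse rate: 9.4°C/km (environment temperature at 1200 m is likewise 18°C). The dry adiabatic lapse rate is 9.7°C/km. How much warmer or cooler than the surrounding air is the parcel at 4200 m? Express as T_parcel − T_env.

Parcel:
  Dry to 4200 m: -9.7 × 3 km = -29.1°C, so T = -11.1°C.
Environment:
  Environment to 4200 m: -9.4 × 3 km = -28.2°C, so T = -10.2°C.
T_parcel − T_env = -11.1 − (-10.2) = -0.9°C

-0.9°C (parcel cooler than environment)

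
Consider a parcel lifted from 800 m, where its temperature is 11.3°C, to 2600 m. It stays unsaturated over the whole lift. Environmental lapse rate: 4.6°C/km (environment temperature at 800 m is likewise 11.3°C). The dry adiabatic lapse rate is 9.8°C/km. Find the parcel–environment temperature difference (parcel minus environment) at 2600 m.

Parcel:
  Dry to 2600 m: -9.8 × 1.8 km = -17.64°C, so T = -6.34°C.
Environment:
  Environment to 2600 m: -4.6 × 1.8 km = -8.28°C, so T = 3.02°C.
T_parcel − T_env = -6.34 − 3.02 = -9.36°C

-9.36°C (parcel cooler than environment)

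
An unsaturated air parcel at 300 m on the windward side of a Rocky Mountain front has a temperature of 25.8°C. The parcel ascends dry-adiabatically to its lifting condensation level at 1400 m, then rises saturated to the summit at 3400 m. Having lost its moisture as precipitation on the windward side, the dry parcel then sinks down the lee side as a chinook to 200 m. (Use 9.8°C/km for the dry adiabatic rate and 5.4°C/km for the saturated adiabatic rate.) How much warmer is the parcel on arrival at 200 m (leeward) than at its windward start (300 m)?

From 300 m to 1400 m (dry): cools by 9.8 × 1.1 = 10.78°C, giving 15.02°C.
From 1400 m to 3400 m (saturated): cools by 5.4 × 2 = 10.8°C, giving 4.22°C.
From 3400 m to 200 m (dry descent): warms by 9.8 × 3.2 = 31.36°C, giving 35.58°C.
Net change vs windward start: 35.58 − 25.8 = +9.78°C

+9.78°C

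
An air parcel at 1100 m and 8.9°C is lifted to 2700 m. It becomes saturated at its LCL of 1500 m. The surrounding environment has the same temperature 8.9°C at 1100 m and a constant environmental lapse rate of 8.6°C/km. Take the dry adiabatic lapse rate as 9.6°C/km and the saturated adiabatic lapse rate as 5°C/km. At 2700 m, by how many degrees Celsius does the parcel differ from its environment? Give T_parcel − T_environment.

Parcel:
  Dry to 1500 m: -9.6 × 0.4 km = -3.84°C, so T = 5.06°C.
  Saturated to 2700 m: -5 × 1.2 km = -6°C, so T = -0.94°C.
Environment:
  Environment to 2700 m: -8.6 × 1.6 km = -13.76°C, so T = -4.86°C.
T_parcel − T_env = -0.94 − (-4.86) = +3.92°C

+3.92°C (parcel warmer than environment)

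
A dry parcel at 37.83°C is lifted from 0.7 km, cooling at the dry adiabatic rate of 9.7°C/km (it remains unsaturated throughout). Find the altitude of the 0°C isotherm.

4.6 km

Height above start = (37.83 − 0) / 9.7 = 3.9 km
Altitude = 700 m + 3900 m = 4600 m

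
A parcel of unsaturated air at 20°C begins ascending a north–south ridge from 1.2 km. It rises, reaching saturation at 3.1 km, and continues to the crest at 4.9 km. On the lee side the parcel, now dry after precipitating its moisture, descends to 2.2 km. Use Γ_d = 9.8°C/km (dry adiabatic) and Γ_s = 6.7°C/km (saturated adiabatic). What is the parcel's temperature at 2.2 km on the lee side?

Dry to 3100 m: -9.8 × 1.9 km = -18.62°C, so T = 1.38°C.
Saturated to 4900 m: -6.7 × 1.8 km = -12.06°C, so T = -10.68°C.
Dry descent to 2200 m: +9.8 × 2.7 km = +26.46°C, so T = 15.78°C.

15.78°C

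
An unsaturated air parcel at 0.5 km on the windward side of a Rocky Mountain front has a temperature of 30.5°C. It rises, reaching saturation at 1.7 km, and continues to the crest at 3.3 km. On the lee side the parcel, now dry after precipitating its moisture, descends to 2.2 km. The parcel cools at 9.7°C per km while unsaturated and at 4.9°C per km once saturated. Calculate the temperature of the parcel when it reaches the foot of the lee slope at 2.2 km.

21.69°C

Dry to 1700 m: -9.7 × 1.2 km = -11.64°C, so T = 18.86°C.
Saturated to 3300 m: -4.9 × 1.6 km = -7.84°C, so T = 11.02°C.
Dry descent to 2200 m: +9.7 × 1.1 km = +10.67°C, so T = 21.69°C.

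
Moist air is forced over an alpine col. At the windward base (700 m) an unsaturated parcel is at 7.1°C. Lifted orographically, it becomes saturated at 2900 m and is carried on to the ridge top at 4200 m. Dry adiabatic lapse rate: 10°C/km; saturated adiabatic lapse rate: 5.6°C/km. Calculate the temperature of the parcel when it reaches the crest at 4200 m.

700 → 2900 m (dry, 10°C/km): ΔT = -10 × 2.2 = -22°C → T = -14.9°C
2900 → 4200 m (saturated, 5.6°C/km): ΔT = -5.6 × 1.3 = -7.28°C → T = -22.18°C

-22.18°C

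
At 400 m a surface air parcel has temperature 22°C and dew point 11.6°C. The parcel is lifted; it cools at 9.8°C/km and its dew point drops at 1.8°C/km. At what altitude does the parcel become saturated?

T and T_d converge at 9.8 − 1.8 = 8°C per km
Height above start = (22 − 11.6) / 8 = 1.3 km
LCL altitude = 400 m + 1300 m = 1700 m

1700 m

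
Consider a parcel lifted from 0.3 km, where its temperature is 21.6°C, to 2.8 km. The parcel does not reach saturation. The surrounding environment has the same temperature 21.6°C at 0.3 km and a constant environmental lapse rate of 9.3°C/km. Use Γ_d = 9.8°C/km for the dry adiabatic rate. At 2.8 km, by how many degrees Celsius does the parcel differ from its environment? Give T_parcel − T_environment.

-1.25°C (parcel cooler than environment)

Parcel:
  300 → 2800 m (dry, 9.8°C/km): ΔT = -9.8 × 2.5 = -24.5°C → T = -2.9°C
Environment:
  300 → 2800 m (environment, 9.3°C/km): ΔT = -9.3 × 2.5 = -23.25°C → T = -1.65°C
T_parcel − T_env = -2.9 − (-1.65) = -1.25°C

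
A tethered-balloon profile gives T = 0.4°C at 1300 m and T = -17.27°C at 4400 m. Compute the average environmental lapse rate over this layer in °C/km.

Γ = −ΔT/Δz = (0.4 − (-17.27)) / (4400 − 1300) m
  = 17.67°C / 3.1 km = 5.7°C/km

5.7°C/km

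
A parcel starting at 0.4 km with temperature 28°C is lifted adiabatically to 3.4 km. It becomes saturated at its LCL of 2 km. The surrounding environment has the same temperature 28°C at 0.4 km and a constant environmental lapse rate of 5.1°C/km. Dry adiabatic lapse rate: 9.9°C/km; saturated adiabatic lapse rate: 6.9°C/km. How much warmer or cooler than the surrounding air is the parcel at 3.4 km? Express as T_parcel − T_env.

Parcel:
  400 → 2000 m (dry, 9.9°C/km): ΔT = -9.9 × 1.6 = -15.84°C → T = 12.16°C
  2000 → 3400 m (saturated, 6.9°C/km): ΔT = -6.9 × 1.4 = -9.66°C → T = 2.5°C
Environment:
  400 → 3400 m (environment, 5.1°C/km): ΔT = -5.1 × 3 = -15.3°C → T = 12.7°C
T_parcel − T_env = 2.5 − 12.7 = -10.2°C

-10.2°C (parcel cooler than environment)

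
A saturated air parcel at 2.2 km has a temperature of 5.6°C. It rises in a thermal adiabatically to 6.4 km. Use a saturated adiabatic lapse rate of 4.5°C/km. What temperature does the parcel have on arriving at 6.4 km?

-13.3°C

From 2200 m to 6400 m (saturated adiabatic): cools by 4.5 × 4.2 = 18.9°C, giving -13.3°C.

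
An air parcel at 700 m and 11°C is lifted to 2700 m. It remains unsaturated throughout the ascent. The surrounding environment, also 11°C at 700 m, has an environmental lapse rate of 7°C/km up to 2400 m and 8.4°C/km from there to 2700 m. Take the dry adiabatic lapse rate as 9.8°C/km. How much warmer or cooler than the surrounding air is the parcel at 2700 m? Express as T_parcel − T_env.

Parcel:
  700 → 2700 m (dry, 9.8°C/km): ΔT = -9.8 × 2 = -19.6°C → T = -8.6°C
Environment:
  700 → 2400 m (environment, lower layer, 7°C/km): ΔT = -7 × 1.7 = -11.9°C → T = -0.9°C
  2400 → 2700 m (environment, upper layer, 8.4°C/km): ΔT = -8.4 × 0.3 = -2.52°C → T = -3.42°C
T_parcel − T_env = -8.6 − (-3.42) = -5.18°C

-5.18°C (parcel cooler than environment)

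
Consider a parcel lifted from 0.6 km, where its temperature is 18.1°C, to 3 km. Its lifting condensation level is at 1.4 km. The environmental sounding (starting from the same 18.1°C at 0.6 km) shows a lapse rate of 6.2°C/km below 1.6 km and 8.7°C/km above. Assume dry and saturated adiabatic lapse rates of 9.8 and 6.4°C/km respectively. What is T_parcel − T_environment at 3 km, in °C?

Parcel:
  600–1400 m, dry: Δz = 0.8 km ⇒ ΔT = -7.84°C; T = 10.26°C
  1400–3000 m, saturated: Δz = 1.6 km ⇒ ΔT = -10.24°C; T = 0.02°C
Environment:
  600–1600 m, environment, lower layer: Δz = 1 km ⇒ ΔT = -6.2°C; T = 11.9°C
  1600–3000 m, environment, upper layer: Δz = 1.4 km ⇒ ΔT = -12.18°C; T = -0.28°C
T_parcel − T_env = 0.02 − (-0.28) = +0.3°C

+0.3°C (parcel warmer than environment)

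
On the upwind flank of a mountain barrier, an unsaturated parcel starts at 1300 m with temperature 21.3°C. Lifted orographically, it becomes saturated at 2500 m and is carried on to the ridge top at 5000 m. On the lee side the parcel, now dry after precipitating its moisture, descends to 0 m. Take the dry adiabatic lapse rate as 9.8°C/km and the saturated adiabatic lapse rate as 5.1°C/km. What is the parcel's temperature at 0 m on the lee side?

45.79°C

From 1300 m to 2500 m (dry): cools by 9.8 × 1.2 = 11.76°C, giving 9.54°C.
From 2500 m to 5000 m (saturated): cools by 5.1 × 2.5 = 12.75°C, giving -3.21°C.
From 5000 m to 0 m (dry descent): warms by 9.8 × 5 = 49°C, giving 45.79°C.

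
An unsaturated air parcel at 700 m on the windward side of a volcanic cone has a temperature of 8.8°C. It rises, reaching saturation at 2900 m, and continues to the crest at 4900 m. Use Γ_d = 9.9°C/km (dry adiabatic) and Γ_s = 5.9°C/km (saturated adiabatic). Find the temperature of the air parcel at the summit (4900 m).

-24.78°C

Dry to 2900 m: -9.9 × 2.2 km = -21.78°C, so T = -12.98°C.
Saturated to 4900 m: -5.9 × 2 km = -11.8°C, so T = -24.78°C.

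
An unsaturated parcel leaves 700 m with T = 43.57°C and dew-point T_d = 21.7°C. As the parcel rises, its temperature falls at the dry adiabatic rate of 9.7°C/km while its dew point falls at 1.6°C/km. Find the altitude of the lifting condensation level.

3400 m

T and T_d converge at 9.7 − 1.6 = 8.1°C per km
Height above start = (43.57 − 21.7) / 8.1 = 2.7 km
LCL altitude = 700 m + 2700 m = 3400 m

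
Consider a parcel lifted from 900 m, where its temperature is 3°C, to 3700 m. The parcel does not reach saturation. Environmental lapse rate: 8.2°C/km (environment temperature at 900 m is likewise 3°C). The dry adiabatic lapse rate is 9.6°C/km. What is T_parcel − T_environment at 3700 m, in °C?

-3.92°C (parcel cooler than environment)

Parcel:
  Dry to 3700 m: -9.6 × 2.8 km = -26.88°C, so T = -23.88°C.
Environment:
  Environment to 3700 m: -8.2 × 2.8 km = -22.96°C, so T = -19.96°C.
T_parcel − T_env = -23.88 − (-19.96) = -3.92°C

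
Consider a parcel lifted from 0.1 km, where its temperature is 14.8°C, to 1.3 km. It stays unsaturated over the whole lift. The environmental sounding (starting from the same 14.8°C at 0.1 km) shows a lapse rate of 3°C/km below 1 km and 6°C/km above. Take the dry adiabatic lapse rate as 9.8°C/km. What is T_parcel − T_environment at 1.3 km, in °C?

Parcel:
  Dry to 1300 m: -9.8 × 1.2 km = -11.76°C, so T = 3.04°C.
Environment:
  Environment, lower layer to 1000 m: -3 × 0.9 km = -2.7°C, so T = 12.1°C.
  Environment, upper layer to 1300 m: -6 × 0.3 km = -1.8°C, so T = 10.3°C.
T_parcel − T_env = 3.04 − 10.3 = -7.26°C

-7.26°C (parcel cooler than environment)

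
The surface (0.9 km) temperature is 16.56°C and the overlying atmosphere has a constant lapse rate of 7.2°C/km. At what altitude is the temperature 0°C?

Height above start = (16.56 − 0) / 7.2 = 2.3 km
Altitude = 900 m + 2300 m = 3200 m

3.2 km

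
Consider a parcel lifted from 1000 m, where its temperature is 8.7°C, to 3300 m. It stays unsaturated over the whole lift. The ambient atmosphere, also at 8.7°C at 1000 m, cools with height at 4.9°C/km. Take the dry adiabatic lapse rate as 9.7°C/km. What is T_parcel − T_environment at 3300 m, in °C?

Parcel:
  From 1000 m to 3300 m (dry): cools by 9.7 × 2.3 = 22.31°C, giving -13.61°C.
Environment:
  From 1000 m to 3300 m (environment): cools by 4.9 × 2.3 = 11.27°C, giving -2.57°C.
T_parcel − T_env = -13.61 − (-2.57) = -11.04°C

-11.04°C (parcel cooler than environment)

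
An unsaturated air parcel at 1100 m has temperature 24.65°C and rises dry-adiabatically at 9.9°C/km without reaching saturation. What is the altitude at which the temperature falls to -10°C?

4600 m

Height above start = (24.65 − (-10)) / 9.9 = 3.5 km
Altitude = 1100 m + 3500 m = 4600 m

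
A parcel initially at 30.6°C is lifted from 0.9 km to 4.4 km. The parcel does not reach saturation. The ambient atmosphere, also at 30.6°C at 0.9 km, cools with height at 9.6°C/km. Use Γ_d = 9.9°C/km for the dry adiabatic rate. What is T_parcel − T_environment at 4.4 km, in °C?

Parcel:
  Dry to 4400 m: -9.9 × 3.5 km = -34.65°C, so T = -4.05°C.
Environment:
  Environment to 4400 m: -9.6 × 3.5 km = -33.6°C, so T = -3°C.
T_parcel − T_env = -4.05 − (-3) = -1.05°C

-1.05°C (parcel cooler than environment)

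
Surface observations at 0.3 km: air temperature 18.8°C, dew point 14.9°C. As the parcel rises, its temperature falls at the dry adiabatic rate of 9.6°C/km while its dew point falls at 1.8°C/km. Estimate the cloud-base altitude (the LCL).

0.8 km

T and T_d converge at 9.6 − 1.8 = 7.8°C per km
Height above start = (18.8 − 14.9) / 7.8 = 0.5 km
LCL altitude = 300 m + 500 m = 800 m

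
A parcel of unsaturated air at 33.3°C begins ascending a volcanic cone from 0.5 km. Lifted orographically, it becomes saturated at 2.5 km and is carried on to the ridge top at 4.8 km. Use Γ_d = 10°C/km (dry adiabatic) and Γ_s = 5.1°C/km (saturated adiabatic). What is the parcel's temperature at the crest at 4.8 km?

1.57°C

From 500 m to 2500 m (dry): cools by 10 × 2 = 20°C, giving 13.3°C.
From 2500 m to 4800 m (saturated): cools by 5.1 × 2.3 = 11.73°C, giving 1.57°C.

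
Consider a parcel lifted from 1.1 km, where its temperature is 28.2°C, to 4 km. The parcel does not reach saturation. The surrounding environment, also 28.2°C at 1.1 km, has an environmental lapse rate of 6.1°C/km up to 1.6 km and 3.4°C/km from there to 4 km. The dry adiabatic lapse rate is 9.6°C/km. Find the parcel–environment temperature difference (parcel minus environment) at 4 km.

Parcel:
  From 1100 m to 4000 m (dry): cools by 9.6 × 2.9 = 27.84°C, giving 0.36°C.
Environment:
  From 1100 m to 1600 m (environment, lower layer): cools by 6.1 × 0.5 = 3.05°C, giving 25.15°C.
  From 1600 m to 4000 m (environment, upper layer): cools by 3.4 × 2.4 = 8.16°C, giving 16.99°C.
T_parcel − T_env = 0.36 − 16.99 = -16.63°C

-16.63°C (parcel cooler than environment)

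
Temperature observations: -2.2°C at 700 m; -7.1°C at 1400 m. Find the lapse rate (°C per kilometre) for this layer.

7°C/km

Γ = −ΔT/Δz = (-2.2 − (-7.1)) / (1400 − 700) m
  = 4.9°C / 0.7 km = 7°C/km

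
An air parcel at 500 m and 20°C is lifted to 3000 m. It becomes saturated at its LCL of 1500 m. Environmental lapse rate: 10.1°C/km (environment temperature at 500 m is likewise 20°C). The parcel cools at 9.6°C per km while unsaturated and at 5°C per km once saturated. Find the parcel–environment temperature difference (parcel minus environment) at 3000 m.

Parcel:
  500 → 1500 m (dry, 9.6°C/km): ΔT = -9.6 × 1 = -9.6°C → T = 10.4°C
  1500 → 3000 m (saturated, 5°C/km): ΔT = -5 × 1.5 = -7.5°C → T = 2.9°C
Environment:
  500 → 3000 m (environment, 10.1°C/km): ΔT = -10.1 × 2.5 = -25.25°C → T = -5.25°C
T_parcel − T_env = 2.9 − (-5.25) = +8.15°C

+8.15°C (parcel warmer than environment)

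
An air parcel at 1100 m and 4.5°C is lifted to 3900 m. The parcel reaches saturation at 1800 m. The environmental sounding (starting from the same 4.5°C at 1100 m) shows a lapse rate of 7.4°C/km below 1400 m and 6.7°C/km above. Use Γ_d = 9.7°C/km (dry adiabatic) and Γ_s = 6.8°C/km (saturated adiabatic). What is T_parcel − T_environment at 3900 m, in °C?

Parcel:
  From 1100 m to 1800 m (dry): cools by 9.7 × 0.7 = 6.79°C, giving -2.29°C.
  From 1800 m to 3900 m (saturated): cools by 6.8 × 2.1 = 14.28°C, giving -16.57°C.
Environment:
  From 1100 m to 1400 m (environment, lower layer): cools by 7.4 × 0.3 = 2.22°C, giving 2.28°C.
  From 1400 m to 3900 m (environment, upper layer): cools by 6.7 × 2.5 = 16.75°C, giving -14.47°C.
T_parcel − T_env = -16.57 − (-14.47) = -2.1°C

-2.1°C (parcel cooler than environment)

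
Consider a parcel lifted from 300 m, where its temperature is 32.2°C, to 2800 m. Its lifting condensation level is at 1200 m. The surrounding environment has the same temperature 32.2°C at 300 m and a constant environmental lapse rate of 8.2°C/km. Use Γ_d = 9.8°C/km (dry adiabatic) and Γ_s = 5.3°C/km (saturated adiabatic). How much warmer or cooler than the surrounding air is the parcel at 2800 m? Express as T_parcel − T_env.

Parcel:
  From 300 m to 1200 m (dry): cools by 9.8 × 0.9 = 8.82°C, giving 23.38°C.
  From 1200 m to 2800 m (saturated): cools by 5.3 × 1.6 = 8.48°C, giving 14.9°C.
Environment:
  From 300 m to 2800 m (environment): cools by 8.2 × 2.5 = 20.5°C, giving 11.7°C.
T_parcel − T_env = 14.9 − 11.7 = +3.2°C

+3.2°C (parcel warmer than environment)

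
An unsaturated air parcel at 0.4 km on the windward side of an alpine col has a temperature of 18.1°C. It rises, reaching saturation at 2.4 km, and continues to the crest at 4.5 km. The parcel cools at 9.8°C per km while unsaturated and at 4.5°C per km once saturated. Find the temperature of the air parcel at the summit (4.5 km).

-10.95°C

400–2400 m, dry: Δz = 2 km ⇒ ΔT = -19.6°C; T = -1.5°C
2400–4500 m, saturated: Δz = 2.1 km ⇒ ΔT = -9.45°C; T = -10.95°C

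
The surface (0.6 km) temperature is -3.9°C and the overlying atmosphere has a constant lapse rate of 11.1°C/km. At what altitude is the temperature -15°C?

Height above start = (-3.9 − (-15)) / 11.1 = 1 km
Altitude = 600 m + 1000 m = 1600 m

1.6 km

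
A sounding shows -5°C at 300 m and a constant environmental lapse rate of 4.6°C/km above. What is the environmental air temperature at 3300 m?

300 → 3300 m (environmental, 4.6°C/km): ΔT = -4.6 × 3 = -13.8°C → T = -18.8°C

-18.8°C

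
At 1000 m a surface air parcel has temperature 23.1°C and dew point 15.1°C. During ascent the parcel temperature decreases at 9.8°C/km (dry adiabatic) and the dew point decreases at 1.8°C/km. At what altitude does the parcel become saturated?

T and T_d converge at 9.8 − 1.8 = 8°C per km
Height above start = (23.1 − 15.1) / 8 = 1 km
LCL altitude = 1000 m + 1000 m = 2000 m

2000 m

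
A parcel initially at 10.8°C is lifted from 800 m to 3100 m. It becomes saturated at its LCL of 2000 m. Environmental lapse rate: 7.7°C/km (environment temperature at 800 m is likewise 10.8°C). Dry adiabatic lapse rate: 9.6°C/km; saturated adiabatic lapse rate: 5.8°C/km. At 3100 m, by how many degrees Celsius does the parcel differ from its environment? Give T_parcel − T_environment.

-0.19°C (parcel cooler than environment)

Parcel:
  From 800 m to 2000 m (dry): cools by 9.6 × 1.2 = 11.52°C, giving -0.72°C.
  From 2000 m to 3100 m (saturated): cools by 5.8 × 1.1 = 6.38°C, giving -7.1°C.
Environment:
  From 800 m to 3100 m (environment): cools by 7.7 × 2.3 = 17.71°C, giving -6.91°C.
T_parcel − T_env = -7.1 − (-6.91) = -0.19°C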